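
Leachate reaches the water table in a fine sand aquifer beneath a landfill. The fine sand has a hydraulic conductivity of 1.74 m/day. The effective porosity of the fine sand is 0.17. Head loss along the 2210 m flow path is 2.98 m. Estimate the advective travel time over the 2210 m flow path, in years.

438

Hydraulic gradient i = Δh / L = 2.98 / 2210 = 0.001348.
Darcy flux q = K · i = 1.740 × 0.001348 = 0.002346 m/day.
Seepage velocity v = q / n_e = 0.002346 / 0.17 = 0.01380 m/day.
Travel time t = L / v = 2210 / 0.01380 = 1.601e+05 days = 438.4 years.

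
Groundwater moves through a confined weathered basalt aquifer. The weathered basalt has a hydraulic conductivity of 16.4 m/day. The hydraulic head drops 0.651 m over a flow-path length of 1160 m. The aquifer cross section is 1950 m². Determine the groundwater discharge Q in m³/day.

17.9

Hydraulic gradient i = Δh / L = 0.651 / 1160 = 0.0005612.
Darcy's law: Q = K · A · i = 16.40 × 1950 × 0.0005612 = 17.95 m³/day.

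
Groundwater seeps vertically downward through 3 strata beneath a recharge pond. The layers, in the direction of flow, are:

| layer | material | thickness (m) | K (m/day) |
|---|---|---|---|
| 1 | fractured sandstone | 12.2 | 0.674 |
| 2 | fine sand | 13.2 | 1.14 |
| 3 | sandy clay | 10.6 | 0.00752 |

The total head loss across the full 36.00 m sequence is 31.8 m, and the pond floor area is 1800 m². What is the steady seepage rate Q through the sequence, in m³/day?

Flow is perpendicular to layering, so the layers act in series and the equivalent K is the thickness-weighted harmonic mean.
Total thickness L = 12.2 + 13.2 + 10.6 = 36.00 m.
Σ(b_i/K_i) = 12.2/0.674 + 13.2/1.14 + 10.6/0.00752 = 1439 d.
K_eq = L / Σ(b_i/K_i) = 36.00 / 1439 = 0.02501 m/day.
Q = K_eq · A · (Δh/L) = 0.02501 × 1800 × (31.8/36.00) = 39.77 m³/day.

39.8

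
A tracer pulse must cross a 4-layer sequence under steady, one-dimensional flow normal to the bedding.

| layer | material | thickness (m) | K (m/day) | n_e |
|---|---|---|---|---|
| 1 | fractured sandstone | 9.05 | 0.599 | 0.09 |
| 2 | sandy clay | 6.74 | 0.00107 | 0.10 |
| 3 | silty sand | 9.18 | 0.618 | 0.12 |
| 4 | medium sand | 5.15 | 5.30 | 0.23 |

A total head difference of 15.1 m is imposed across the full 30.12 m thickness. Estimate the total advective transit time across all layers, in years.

With flow normal to the layers, continuity requires the same specific discharge q through every layer.
Σ(b_i/K_i) = 9.05/0.599 + 6.74/0.00107 + 9.18/0.618 + 5.15/5.30 = 6330 d.
q = Δh / Σ(b_i/K_i) = 15.1 / 6330 = 0.002385 m/day.
In each layer the seepage velocity is v_i = q/n_i, so the layer transit time is t_i = b_i·n_i / q:
  layer 1 (fractured sandstone): t_1 = 9.05 × 0.09 / 0.002385 = 341.4 d
  layer 2 (sandy clay): t_2 = 6.74 × 0.10 / 0.002385 = 282.5 d
  layer 3 (silty sand): t_3 = 9.18 × 0.12 / 0.002385 = 461.8 d
  layer 4 (medium sand): t_4 = 5.15 × 0.23 / 0.002385 = 496.5 d
Total t = Σ t_i = 1582 days = 4.332 years.

4.33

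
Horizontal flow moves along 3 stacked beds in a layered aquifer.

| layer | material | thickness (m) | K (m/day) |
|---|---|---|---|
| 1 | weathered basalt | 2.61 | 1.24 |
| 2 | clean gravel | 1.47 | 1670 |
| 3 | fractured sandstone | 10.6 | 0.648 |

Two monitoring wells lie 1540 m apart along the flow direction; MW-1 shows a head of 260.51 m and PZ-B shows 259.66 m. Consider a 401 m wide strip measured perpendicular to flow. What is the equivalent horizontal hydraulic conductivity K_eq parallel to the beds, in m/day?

168

Flow is parallel to layering, so each bed carries its own Darcy discharge and the transmissivities add.
Σ(K_i·b_i) = 1.24×2.61 + 1670×1.47 + 0.648×10.6 = 2465 m²/day.
Total thickness b = 14.68 m, so K_eq = Σ(K_i·b_i)/b = 167.9 m/day.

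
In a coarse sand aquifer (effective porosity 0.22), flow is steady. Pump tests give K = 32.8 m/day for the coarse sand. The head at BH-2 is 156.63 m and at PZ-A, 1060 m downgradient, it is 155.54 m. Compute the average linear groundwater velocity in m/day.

Hydraulic gradient i = (156.63 − 155.54) / 1060 = 1.09 / 1060 = 0.001028.
Darcy flux q = K · i = 32.80 × 0.001028 = 0.03373 m/day.
Seepage velocity v = q / n_e = 0.03373 / 0.22 = 0.1533 m/day.

0.153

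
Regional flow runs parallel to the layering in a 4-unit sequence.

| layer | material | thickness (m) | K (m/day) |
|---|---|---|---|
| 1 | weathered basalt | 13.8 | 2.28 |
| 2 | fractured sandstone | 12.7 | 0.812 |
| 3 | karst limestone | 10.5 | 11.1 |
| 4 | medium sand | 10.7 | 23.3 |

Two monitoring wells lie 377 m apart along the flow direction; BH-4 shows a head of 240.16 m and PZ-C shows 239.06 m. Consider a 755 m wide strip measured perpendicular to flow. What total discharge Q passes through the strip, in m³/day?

Flow is parallel to layering, so each bed carries its own Darcy discharge and the transmissivities add.
Σ(K_i·b_i) = 2.28×13.8 + 0.812×12.7 + 11.1×10.5 + 23.3×10.7 = 407.6 m²/day.
Hydraulic gradient i = (240.16 − 239.06) / 377 = 1.1 / 377 = 0.002918.
Q = Σ(K_i·b_i) · W · i = 407.6 × 755 × 0.002918 = 898.0 m³/day.

898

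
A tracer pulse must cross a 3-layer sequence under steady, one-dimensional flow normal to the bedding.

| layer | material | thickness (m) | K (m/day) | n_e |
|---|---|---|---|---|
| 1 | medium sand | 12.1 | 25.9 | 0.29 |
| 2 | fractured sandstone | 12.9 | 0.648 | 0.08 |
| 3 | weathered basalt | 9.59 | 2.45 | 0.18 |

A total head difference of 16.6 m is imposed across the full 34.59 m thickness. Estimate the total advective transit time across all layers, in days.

With flow normal to the layers, continuity requires the same specific discharge q through every layer.
Σ(b_i/K_i) = 12.1/25.9 + 12.9/0.648 + 9.59/2.45 = 24.29 d.
q = Δh / Σ(b_i/K_i) = 16.6 / 24.29 = 0.6834 m/day.
In each layer the seepage velocity is v_i = q/n_i, so the layer transit time is t_i = b_i·n_i / q:
  layer 1 (medium sand): t_1 = 12.1 × 0.29 / 0.6834 = 5.134 d
  layer 2 (fractured sandstone): t_2 = 12.9 × 0.08 / 0.6834 = 1.510 d
  layer 3 (weathered basalt): t_3 = 9.59 × 0.18 / 0.6834 = 2.526 d
Total t = Σ t_i = 9.170 days.

9.17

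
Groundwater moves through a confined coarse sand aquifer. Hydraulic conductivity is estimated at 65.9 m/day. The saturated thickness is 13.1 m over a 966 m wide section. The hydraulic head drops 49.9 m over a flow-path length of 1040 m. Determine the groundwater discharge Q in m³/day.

Cross-sectional area A = 966 × 13.1 = 12655 m².
Hydraulic gradient i = Δh / L = 49.9 / 1040 = 0.04798.
Darcy's law: Q = K · A · i = 65.90 × 12655 × 0.04798 = 40013 m³/day.

40000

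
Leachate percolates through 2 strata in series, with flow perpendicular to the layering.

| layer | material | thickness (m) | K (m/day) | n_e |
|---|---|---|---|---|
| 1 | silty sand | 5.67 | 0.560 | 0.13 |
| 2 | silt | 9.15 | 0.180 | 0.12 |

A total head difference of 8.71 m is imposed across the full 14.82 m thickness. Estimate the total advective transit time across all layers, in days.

12.8

With flow normal to the layers, continuity requires the same specific discharge q through every layer.
Σ(b_i/K_i) = 5.67/0.560 + 9.15/0.180 = 60.96 d.
q = Δh / Σ(b_i/K_i) = 8.71 / 60.96 = 0.1429 m/day.
In each layer the seepage velocity is v_i = q/n_i, so the layer transit time is t_i = b_i·n_i / q:
  layer 1 (silty sand): t_1 = 5.67 × 0.13 / 0.1429 = 5.159 d
  layer 2 (silt): t_2 = 9.15 × 0.12 / 0.1429 = 7.685 d
Total t = Σ t_i = 12.84 days.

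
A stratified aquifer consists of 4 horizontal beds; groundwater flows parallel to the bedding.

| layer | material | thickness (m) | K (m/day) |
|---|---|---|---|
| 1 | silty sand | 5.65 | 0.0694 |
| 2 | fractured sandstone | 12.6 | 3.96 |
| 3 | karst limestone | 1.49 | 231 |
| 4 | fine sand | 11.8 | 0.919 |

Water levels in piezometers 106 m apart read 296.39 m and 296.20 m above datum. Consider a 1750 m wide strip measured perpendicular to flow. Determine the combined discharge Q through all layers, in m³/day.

1270

Flow is parallel to layering, so each bed carries its own Darcy discharge and the transmissivities add.
Σ(K_i·b_i) = 0.0694×5.65 + 3.96×12.6 + 231×1.49 + 0.919×11.8 = 405.3 m²/day.
Hydraulic gradient i = (296.39 − 296.20) / 106 = 0.19 / 106 = 0.001792.
Q = Σ(K_i·b_i) · W · i = 405.3 × 1750 × 0.001792 = 1271 m³/day.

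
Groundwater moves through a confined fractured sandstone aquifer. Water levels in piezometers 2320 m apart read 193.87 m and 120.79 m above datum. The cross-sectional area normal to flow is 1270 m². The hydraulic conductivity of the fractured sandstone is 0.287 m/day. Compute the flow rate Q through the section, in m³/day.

Hydraulic gradient i = (193.87 − 120.79) / 2320 = 73.08 / 2320 = 0.03150.
Darcy's law: Q = K · A · i = 0.2870 × 1270 × 0.03150 = 11.48 m³/day.

11.5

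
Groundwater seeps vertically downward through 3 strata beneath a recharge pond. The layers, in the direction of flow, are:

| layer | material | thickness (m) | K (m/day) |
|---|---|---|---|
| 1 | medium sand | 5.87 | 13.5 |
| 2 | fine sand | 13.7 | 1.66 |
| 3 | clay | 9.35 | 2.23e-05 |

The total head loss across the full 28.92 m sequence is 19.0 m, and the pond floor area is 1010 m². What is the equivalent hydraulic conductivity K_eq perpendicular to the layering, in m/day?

6.90e-05

Flow is perpendicular to layering, so the layers act in series and the equivalent K is the thickness-weighted harmonic mean.
Total thickness L = 5.87 + 13.7 + 9.35 = 28.92 m.
Σ(b_i/K_i) = 5.87/13.5 + 13.7/1.66 + 9.35/2.23e-05 = 4.193e+05 d.
K_eq = L / Σ(b_i/K_i) = 28.92 / 4.193e+05 = 6.897e-05 m/day.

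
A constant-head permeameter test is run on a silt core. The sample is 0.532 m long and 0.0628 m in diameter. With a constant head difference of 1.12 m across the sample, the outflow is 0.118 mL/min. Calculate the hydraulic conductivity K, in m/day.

0.0261

Cross-sectional area A = π·(d/2)² = π × (0.0628/2)² = 0.003097 m².
Convert discharge: 0.118 mL/min = 1.967e-09 m³/s.
Darcy's law rearranged: K = Q·L / (A·Δh) = 1.967e-09 × 0.532 / (0.003097 × 1.12) = 3.016e-07 m/s = 0.02606 m/day.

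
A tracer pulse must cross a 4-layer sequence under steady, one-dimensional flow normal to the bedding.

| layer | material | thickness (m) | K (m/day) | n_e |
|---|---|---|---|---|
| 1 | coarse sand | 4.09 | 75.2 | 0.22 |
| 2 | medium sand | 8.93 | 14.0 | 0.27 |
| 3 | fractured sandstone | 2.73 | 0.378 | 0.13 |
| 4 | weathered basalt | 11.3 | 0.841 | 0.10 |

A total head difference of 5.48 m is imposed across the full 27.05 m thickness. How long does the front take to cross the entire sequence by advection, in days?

18.7

With flow normal to the layers, continuity requires the same specific discharge q through every layer.
Σ(b_i/K_i) = 4.09/75.2 + 8.93/14.0 + 2.73/0.378 + 11.3/0.841 = 21.35 d.
q = Δh / Σ(b_i/K_i) = 5.48 / 21.35 = 0.2567 m/day.
In each layer the seepage velocity is v_i = q/n_i, so the layer transit time is t_i = b_i·n_i / q:
  layer 1 (coarse sand): t_1 = 4.09 × 0.22 / 0.2567 = 3.506 d
  layer 2 (medium sand): t_2 = 8.93 × 0.27 / 0.2567 = 9.394 d
  layer 3 (fractured sandstone): t_3 = 2.73 × 0.13 / 0.2567 = 1.383 d
  layer 4 (weathered basalt): t_4 = 11.3 × 0.10 / 0.2567 = 4.403 d
Total t = Σ t_i = 18.69 days.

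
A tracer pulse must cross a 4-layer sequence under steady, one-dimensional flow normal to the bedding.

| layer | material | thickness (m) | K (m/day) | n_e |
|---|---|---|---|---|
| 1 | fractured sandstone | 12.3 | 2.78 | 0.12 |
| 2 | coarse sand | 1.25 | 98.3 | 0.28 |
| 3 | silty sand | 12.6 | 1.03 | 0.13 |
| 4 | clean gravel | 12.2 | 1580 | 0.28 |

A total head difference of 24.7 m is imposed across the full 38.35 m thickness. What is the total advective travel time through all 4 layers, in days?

With flow normal to the layers, continuity requires the same specific discharge q through every layer.
Σ(b_i/K_i) = 12.3/2.78 + 1.25/98.3 + 12.6/1.03 + 12.2/1580 = 16.68 d.
q = Δh / Σ(b_i/K_i) = 24.7 / 16.68 = 1.481 m/day.
In each layer the seepage velocity is v_i = q/n_i, so the layer transit time is t_i = b_i·n_i / q:
  layer 1 (fractured sandstone): t_1 = 12.3 × 0.12 / 1.481 = 0.9966 d
  layer 2 (coarse sand): t_2 = 1.25 × 0.28 / 1.481 = 0.2363 d
  layer 3 (silty sand): t_3 = 12.6 × 0.13 / 1.481 = 1.106 d
  layer 4 (clean gravel): t_4 = 12.2 × 0.28 / 1.481 = 2.307 d
Total t = Σ t_i = 4.646 days.

4.65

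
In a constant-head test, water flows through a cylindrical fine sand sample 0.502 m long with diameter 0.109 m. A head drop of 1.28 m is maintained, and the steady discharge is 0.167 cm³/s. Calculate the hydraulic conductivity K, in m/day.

Cross-sectional area A = π·(d/2)² = π × (0.109/2)² = 0.009331 m².
Convert discharge: 0.167 cm³/s = 1.670e-07 m³/s.
Darcy's law rearranged: K = Q·L / (A·Δh) = 1.670e-07 × 0.502 / (0.009331 × 1.28) = 7.019e-06 m/s = 0.6064 m/day.

0.606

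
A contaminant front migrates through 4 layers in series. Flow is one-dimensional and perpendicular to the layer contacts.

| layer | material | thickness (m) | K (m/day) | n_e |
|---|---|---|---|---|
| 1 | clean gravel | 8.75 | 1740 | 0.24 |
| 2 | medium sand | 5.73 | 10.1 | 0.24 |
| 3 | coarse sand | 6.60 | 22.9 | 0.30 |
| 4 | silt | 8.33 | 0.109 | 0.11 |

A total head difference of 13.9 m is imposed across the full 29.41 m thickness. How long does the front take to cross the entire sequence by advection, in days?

35.4

With flow normal to the layers, continuity requires the same specific discharge q through every layer.
Σ(b_i/K_i) = 8.75/1740 + 5.73/10.1 + 6.60/22.9 + 8.33/0.109 = 77.28 d.
q = Δh / Σ(b_i/K_i) = 13.9 / 77.28 = 0.1799 m/day.
In each layer the seepage velocity is v_i = q/n_i, so the layer transit time is t_i = b_i·n_i / q:
  layer 1 (clean gravel): t_1 = 8.75 × 0.24 / 0.1799 = 11.68 d
  layer 2 (medium sand): t_2 = 5.73 × 0.24 / 0.1799 = 7.646 d
  layer 3 (coarse sand): t_3 = 6.60 × 0.30 / 0.1799 = 11.01 d
  layer 4 (silt): t_4 = 8.33 × 0.11 / 0.1799 = 5.095 d
Total t = Σ t_i = 35.42 days.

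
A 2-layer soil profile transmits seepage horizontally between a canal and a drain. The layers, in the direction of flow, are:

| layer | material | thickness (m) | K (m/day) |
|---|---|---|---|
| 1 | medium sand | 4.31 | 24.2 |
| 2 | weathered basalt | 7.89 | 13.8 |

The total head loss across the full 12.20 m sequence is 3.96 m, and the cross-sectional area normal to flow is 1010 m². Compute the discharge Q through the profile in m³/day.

Flow is perpendicular to layering, so the layers act in series and the equivalent K is the thickness-weighted harmonic mean.
Total thickness L = 4.31 + 7.89 = 12.20 m.
Σ(b_i/K_i) = 4.31/24.2 + 7.89/13.8 = 0.7498 d.
K_eq = L / Σ(b_i/K_i) = 12.20 / 0.7498 = 16.27 m/day.
Q = K_eq · A · (Δh/L) = 16.27 × 1010 × (3.96/12.20) = 5334 m³/day.

5330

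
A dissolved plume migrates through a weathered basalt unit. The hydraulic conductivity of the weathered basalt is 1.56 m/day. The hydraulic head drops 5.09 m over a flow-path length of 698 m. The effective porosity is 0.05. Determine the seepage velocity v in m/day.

Hydraulic gradient i = Δh / L = 5.09 / 698 = 0.007292.
Darcy flux q = K · i = 1.560 × 0.007292 = 0.01138 m/day.
Seepage velocity v = q / n_e = 0.01138 / 0.05 = 0.2275 m/day.

0.228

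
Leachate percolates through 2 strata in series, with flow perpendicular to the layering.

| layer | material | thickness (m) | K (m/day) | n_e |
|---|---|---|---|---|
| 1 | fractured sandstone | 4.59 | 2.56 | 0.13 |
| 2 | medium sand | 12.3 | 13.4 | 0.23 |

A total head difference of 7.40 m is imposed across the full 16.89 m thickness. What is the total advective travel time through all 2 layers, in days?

With flow normal to the layers, continuity requires the same specific discharge q through every layer.
Σ(b_i/K_i) = 4.59/2.56 + 12.3/13.4 = 2.711 d.
q = Δh / Σ(b_i/K_i) = 7.40 / 2.711 = 2.730 m/day.
In each layer the seepage velocity is v_i = q/n_i, so the layer transit time is t_i = b_i·n_i / q:
  layer 1 (fractured sandstone): t_1 = 4.59 × 0.13 / 2.730 = 0.2186 d
  layer 2 (medium sand): t_2 = 12.3 × 0.23 / 2.730 = 1.036 d
Total t = Σ t_i = 1.255 days.

1.25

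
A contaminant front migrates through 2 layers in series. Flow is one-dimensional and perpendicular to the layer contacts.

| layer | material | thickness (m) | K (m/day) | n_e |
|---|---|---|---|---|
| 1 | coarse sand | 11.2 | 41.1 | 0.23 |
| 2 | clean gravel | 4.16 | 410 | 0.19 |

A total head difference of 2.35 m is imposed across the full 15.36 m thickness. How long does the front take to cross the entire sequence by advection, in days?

0.405

With flow normal to the layers, continuity requires the same specific discharge q through every layer.
Σ(b_i/K_i) = 11.2/41.1 + 4.16/410 = 0.2827 d.
q = Δh / Σ(b_i/K_i) = 2.35 / 0.2827 = 8.314 m/day.
In each layer the seepage velocity is v_i = q/n_i, so the layer transit time is t_i = b_i·n_i / q:
  layer 1 (coarse sand): t_1 = 11.2 × 0.23 / 8.314 = 0.3098 d
  layer 2 (clean gravel): t_2 = 4.16 × 0.19 / 8.314 = 0.09507 d
Total t = Σ t_i = 0.4049 days.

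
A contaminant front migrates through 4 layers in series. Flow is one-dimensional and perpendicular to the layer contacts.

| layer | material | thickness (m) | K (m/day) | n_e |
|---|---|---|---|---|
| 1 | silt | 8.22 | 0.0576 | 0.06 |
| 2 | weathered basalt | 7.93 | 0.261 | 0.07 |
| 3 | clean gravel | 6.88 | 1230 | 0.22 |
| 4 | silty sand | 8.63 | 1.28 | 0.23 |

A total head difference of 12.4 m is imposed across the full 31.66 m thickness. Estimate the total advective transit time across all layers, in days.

65.9

With flow normal to the layers, continuity requires the same specific discharge q through every layer.
Σ(b_i/K_i) = 8.22/0.0576 + 7.93/0.261 + 6.88/1230 + 8.63/1.28 = 179.8 d.
q = Δh / Σ(b_i/K_i) = 12.4 / 179.8 = 0.06895 m/day.
In each layer the seepage velocity is v_i = q/n_i, so the layer transit time is t_i = b_i·n_i / q:
  layer 1 (silt): t_1 = 8.22 × 0.06 / 0.06895 = 7.153 d
  layer 2 (weathered basalt): t_2 = 7.93 × 0.07 / 0.06895 = 8.051 d
  layer 3 (clean gravel): t_3 = 6.88 × 0.22 / 0.06895 = 21.95 d
  layer 4 (silty sand): t_4 = 8.63 × 0.23 / 0.06895 = 28.79 d
Total t = Σ t_i = 65.94 days.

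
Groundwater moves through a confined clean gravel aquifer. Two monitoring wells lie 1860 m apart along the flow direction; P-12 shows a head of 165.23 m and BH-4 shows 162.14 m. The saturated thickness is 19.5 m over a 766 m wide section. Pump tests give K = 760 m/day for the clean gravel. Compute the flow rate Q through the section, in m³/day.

18900

Cross-sectional area A = 766 × 19.5 = 14937 m².
Hydraulic gradient i = (165.23 − 162.14) / 1860 = 3.09 / 1860 = 0.001661.
Darcy's law: Q = K · A · i = 760.0 × 14937 × 0.001661 = 18859 m³/day.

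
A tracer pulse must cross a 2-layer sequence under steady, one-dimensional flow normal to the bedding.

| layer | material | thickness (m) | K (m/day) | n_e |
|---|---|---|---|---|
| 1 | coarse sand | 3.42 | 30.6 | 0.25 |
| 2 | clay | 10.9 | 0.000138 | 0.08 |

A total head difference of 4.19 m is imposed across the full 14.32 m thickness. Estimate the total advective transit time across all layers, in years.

With flow normal to the layers, continuity requires the same specific discharge q through every layer.
Σ(b_i/K_i) = 3.42/30.6 + 10.9/0.000138 = 78986 d.
q = Δh / Σ(b_i/K_i) = 4.19 / 78986 = 5.305e-05 m/day.
In each layer the seepage velocity is v_i = q/n_i, so the layer transit time is t_i = b_i·n_i / q:
  layer 1 (coarse sand): t_1 = 3.42 × 0.25 / 5.305e-05 = 16118 d
  layer 2 (clay): t_2 = 10.9 × 0.08 / 5.305e-05 = 16438 d
Total t = Σ t_i = 32556 days = 89.13 years.

89.1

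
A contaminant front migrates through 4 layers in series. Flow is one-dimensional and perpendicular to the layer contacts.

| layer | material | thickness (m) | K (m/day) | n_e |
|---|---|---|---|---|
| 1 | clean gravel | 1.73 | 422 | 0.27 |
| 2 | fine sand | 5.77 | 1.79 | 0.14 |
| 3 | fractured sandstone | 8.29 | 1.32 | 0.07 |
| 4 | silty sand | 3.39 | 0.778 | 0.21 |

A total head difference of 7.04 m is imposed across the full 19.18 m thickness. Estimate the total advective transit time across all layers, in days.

5.06

With flow normal to the layers, continuity requires the same specific discharge q through every layer.
Σ(b_i/K_i) = 1.73/422 + 5.77/1.79 + 8.29/1.32 + 3.39/0.778 = 13.87 d.
q = Δh / Σ(b_i/K_i) = 7.04 / 13.87 = 0.5077 m/day.
In each layer the seepage velocity is v_i = q/n_i, so the layer transit time is t_i = b_i·n_i / q:
  layer 1 (clean gravel): t_1 = 1.73 × 0.27 / 0.5077 = 0.9199 d
  layer 2 (fine sand): t_2 = 5.77 × 0.14 / 0.5077 = 1.591 d
  layer 3 (fractured sandstone): t_3 = 8.29 × 0.07 / 0.5077 = 1.143 d
  layer 4 (silty sand): t_4 = 3.39 × 0.21 / 0.5077 = 1.402 d
Total t = Σ t_i = 5.056 days.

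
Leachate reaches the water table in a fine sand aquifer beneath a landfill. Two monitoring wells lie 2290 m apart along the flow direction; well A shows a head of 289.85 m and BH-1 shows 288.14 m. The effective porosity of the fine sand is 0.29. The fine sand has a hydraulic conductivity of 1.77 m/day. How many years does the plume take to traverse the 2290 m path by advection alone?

Hydraulic gradient i = (289.85 − 288.14) / 2290 = 1.71 / 2290 = 0.0007467.
Darcy flux q = K · i = 1.770 × 0.0007467 = 0.001322 m/day.
Seepage velocity v = q / n_e = 0.001322 / 0.29 = 0.004558 m/day.
Travel time t = L / v = 2290 / 0.004558 = 5.025e+05 days = 1376 years.

1380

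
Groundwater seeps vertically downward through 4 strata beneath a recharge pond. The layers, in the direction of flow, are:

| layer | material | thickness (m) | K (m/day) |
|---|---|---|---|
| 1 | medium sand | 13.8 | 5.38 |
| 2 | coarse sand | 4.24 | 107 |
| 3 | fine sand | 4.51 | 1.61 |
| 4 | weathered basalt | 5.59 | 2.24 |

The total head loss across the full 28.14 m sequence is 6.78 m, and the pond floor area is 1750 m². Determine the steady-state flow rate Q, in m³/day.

Flow is perpendicular to layering, so the layers act in series and the equivalent K is the thickness-weighted harmonic mean.
Total thickness L = 13.8 + 4.24 + 4.51 + 5.59 = 28.14 m.
Σ(b_i/K_i) = 13.8/5.38 + 4.24/107 + 4.51/1.61 + 5.59/2.24 = 7.901 d.
K_eq = L / Σ(b_i/K_i) = 28.14 / 7.901 = 3.561 m/day.
Q = K_eq · A · (Δh/L) = 3.561 × 1750 × (6.78/28.14) = 1502 m³/day.

1500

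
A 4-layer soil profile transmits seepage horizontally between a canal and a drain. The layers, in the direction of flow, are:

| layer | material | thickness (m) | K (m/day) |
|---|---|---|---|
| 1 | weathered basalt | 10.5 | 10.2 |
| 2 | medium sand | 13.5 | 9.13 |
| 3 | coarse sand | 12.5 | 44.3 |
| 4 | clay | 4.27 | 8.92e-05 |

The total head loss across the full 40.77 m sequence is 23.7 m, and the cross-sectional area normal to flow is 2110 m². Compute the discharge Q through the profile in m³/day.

Flow is perpendicular to layering, so the layers act in series and the equivalent K is the thickness-weighted harmonic mean.
Total thickness L = 10.5 + 13.5 + 12.5 + 4.27 = 40.77 m.
Σ(b_i/K_i) = 10.5/10.2 + 13.5/9.13 + 12.5/44.3 + 4.27/8.92e-05 = 47873 d.
K_eq = L / Σ(b_i/K_i) = 40.77 / 47873 = 0.0008516 m/day.
Q = K_eq · A · (Δh/L) = 0.0008516 × 2110 × (23.7/40.77) = 1.045 m³/day.

1.04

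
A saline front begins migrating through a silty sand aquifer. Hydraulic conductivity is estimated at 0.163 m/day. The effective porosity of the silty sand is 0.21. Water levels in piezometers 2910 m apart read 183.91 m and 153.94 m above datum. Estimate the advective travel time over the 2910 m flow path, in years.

997

Hydraulic gradient i = (183.91 − 153.94) / 2910 = 29.97 / 2910 = 0.01030.
Darcy flux q = K · i = 0.1630 × 0.01030 = 0.001679 m/day.
Seepage velocity v = q / n_e = 0.001679 / 0.21 = 0.007994 m/day.
Travel time t = L / v = 2910 / 0.007994 = 3.640e+05 days = 996.6 years.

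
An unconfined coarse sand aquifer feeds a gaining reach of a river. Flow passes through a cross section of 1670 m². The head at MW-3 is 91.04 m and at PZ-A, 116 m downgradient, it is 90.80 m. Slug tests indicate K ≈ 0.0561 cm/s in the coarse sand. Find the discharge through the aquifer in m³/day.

167

Convert K: 0.0561 cm/s × 864 = 48.47 m/day.
Hydraulic gradient i = (91.04 − 90.80) / 116 = 0.24 / 116 = 0.002069.
Darcy's law: Q = K · A · i = 48.47 × 1670 × 0.002069 = 167.5 m³/day.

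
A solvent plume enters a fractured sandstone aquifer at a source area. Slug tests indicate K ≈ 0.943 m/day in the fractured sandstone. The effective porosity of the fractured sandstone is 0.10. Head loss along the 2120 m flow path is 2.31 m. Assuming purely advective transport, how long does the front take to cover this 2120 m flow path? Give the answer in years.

Hydraulic gradient i = Δh / L = 2.31 / 2120 = 0.001090.
Darcy flux q = K · i = 0.9430 × 0.001090 = 0.001028 m/day.
Seepage velocity v = q / n_e = 0.001028 / 0.10 = 0.01028 m/day.
Travel time t = L / v = 2120 / 0.01028 = 2.063e+05 days = 564.9 years.

565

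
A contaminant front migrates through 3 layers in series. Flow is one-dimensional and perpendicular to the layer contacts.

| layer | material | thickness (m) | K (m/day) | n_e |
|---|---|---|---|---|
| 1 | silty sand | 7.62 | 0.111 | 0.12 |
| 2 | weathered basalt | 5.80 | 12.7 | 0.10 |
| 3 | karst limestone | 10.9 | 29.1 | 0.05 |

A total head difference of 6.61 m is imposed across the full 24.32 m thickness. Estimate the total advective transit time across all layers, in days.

With flow normal to the layers, continuity requires the same specific discharge q through every layer.
Σ(b_i/K_i) = 7.62/0.111 + 5.80/12.7 + 10.9/29.1 = 69.48 d.
q = Δh / Σ(b_i/K_i) = 6.61 / 69.48 = 0.09514 m/day.
In each layer the seepage velocity is v_i = q/n_i, so the layer transit time is t_i = b_i·n_i / q:
  layer 1 (silty sand): t_1 = 7.62 × 0.12 / 0.09514 = 9.612 d
  layer 2 (weathered basalt): t_2 = 5.80 × 0.10 / 0.09514 = 6.097 d
  layer 3 (karst limestone): t_3 = 10.9 × 0.05 / 0.09514 = 5.729 d
Total t = Σ t_i = 21.44 days.

21.4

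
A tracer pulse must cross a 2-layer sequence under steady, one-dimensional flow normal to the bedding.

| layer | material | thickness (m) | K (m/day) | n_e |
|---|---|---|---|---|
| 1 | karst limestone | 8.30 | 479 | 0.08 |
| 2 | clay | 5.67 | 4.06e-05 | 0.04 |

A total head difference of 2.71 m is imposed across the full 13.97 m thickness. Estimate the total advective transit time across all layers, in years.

126

With flow normal to the layers, continuity requires the same specific discharge q through every layer.
Σ(b_i/K_i) = 8.30/479 + 5.67/4.06e-05 = 1.397e+05 d.
q = Δh / Σ(b_i/K_i) = 2.71 / 1.397e+05 = 1.940e-05 m/day.
In each layer the seepage velocity is v_i = q/n_i, so the layer transit time is t_i = b_i·n_i / q:
  layer 1 (karst limestone): t_1 = 8.30 × 0.08 / 1.940e-05 = 34218 d
  layer 2 (clay): t_2 = 5.67 × 0.04 / 1.940e-05 = 11688 d
Total t = Σ t_i = 45906 days = 125.7 years.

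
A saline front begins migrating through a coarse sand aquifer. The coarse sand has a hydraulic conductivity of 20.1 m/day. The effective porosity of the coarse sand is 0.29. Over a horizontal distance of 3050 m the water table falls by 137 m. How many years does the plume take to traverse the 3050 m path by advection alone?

Hydraulic gradient i = Δh / L = 137 / 3050 = 0.04492.
Darcy flux q = K · i = 20.10 × 0.04492 = 0.9029 m/day.
Seepage velocity v = q / n_e = 0.9029 / 0.29 = 3.113 m/day.
Travel time t = L / v = 3050 / 3.113 = 979.7 days = 2.682 years.

2.68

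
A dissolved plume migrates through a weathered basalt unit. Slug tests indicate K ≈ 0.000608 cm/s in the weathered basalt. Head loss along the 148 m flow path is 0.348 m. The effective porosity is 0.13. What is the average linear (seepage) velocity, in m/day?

Convert K: 0.000608 cm/s × 864 = 0.5253 m/day.
Hydraulic gradient i = Δh / L = 0.348 / 148 = 0.002351.
Darcy flux q = K · i = 0.5253 × 0.002351 = 0.001235 m/day.
Seepage velocity v = q / n_e = 0.001235 / 0.13 = 0.009501 m/day.

0.00950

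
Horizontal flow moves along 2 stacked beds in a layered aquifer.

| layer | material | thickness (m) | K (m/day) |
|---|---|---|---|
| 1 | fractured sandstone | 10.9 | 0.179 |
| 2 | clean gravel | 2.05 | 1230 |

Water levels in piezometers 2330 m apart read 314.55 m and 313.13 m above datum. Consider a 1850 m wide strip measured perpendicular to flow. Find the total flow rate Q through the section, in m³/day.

2850

Flow is parallel to layering, so each bed carries its own Darcy discharge and the transmissivities add.
Σ(K_i·b_i) = 0.179×10.9 + 1230×2.05 = 2523 m²/day.
Hydraulic gradient i = (314.55 − 313.13) / 2330 = 1.42 / 2330 = 0.0006094.
Q = Σ(K_i·b_i) · W · i = 2523 × 1850 × 0.0006094 = 2845 m³/day.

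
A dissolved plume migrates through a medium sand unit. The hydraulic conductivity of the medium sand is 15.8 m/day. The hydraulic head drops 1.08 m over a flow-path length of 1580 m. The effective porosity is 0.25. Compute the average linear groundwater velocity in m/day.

Hydraulic gradient i = Δh / L = 1.08 / 1580 = 0.0006835.
Darcy flux q = K · i = 15.80 × 0.0006835 = 0.01080 m/day.
Seepage velocity v = q / n_e = 0.01080 / 0.25 = 0.04320 m/day.

0.0432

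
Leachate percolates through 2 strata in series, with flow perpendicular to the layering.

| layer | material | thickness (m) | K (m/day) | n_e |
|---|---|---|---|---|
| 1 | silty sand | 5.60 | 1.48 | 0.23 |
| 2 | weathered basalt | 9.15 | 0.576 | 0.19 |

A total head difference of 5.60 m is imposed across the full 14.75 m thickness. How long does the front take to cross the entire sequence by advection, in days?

With flow normal to the layers, continuity requires the same specific discharge q through every layer.
Σ(b_i/K_i) = 5.60/1.48 + 9.15/0.576 = 19.67 d.
q = Δh / Σ(b_i/K_i) = 5.60 / 19.67 = 0.2847 m/day.
In each layer the seepage velocity is v_i = q/n_i, so the layer transit time is t_i = b_i·n_i / q:
  layer 1 (silty sand): t_1 = 5.60 × 0.23 / 0.2847 = 4.524 d
  layer 2 (weathered basalt): t_2 = 9.15 × 0.19 / 0.2847 = 6.106 d
Total t = Σ t_i = 10.63 days.

10.6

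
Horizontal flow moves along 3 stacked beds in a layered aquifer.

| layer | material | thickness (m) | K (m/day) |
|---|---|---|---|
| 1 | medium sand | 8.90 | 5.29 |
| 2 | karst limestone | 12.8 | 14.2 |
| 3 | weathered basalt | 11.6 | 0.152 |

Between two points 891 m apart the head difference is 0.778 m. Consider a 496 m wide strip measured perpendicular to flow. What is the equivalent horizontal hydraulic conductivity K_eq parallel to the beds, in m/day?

6.93

Flow is parallel to layering, so each bed carries its own Darcy discharge and the transmissivities add.
Σ(K_i·b_i) = 5.29×8.90 + 14.2×12.8 + 0.152×11.6 = 230.6 m²/day.
Total thickness b = 33.30 m, so K_eq = Σ(K_i·b_i)/b = 6.925 m/day.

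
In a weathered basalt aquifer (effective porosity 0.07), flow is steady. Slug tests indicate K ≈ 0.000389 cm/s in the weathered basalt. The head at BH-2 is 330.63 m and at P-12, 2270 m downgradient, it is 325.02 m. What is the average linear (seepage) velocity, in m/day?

0.0119

Convert K: 0.000389 cm/s × 864 = 0.3361 m/day.
Hydraulic gradient i = (330.63 − 325.02) / 2270 = 5.61 / 2270 = 0.002471.
Darcy flux q = K · i = 0.3361 × 0.002471 = 0.0008306 m/day.
Seepage velocity v = q / n_e = 0.0008306 / 0.07 = 0.01187 m/day.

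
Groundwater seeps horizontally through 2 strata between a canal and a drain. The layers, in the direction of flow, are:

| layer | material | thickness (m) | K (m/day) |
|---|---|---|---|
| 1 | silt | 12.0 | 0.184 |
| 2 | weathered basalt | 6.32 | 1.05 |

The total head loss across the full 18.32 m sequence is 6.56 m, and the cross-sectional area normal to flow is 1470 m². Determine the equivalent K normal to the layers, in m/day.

Flow is perpendicular to layering, so the layers act in series and the equivalent K is the thickness-weighted harmonic mean.
Total thickness L = 12.0 + 6.32 = 18.32 m.
Σ(b_i/K_i) = 12.0/0.184 + 6.32/1.05 = 71.24 d.
K_eq = L / Σ(b_i/K_i) = 18.32 / 71.24 = 0.2572 m/day.

0.257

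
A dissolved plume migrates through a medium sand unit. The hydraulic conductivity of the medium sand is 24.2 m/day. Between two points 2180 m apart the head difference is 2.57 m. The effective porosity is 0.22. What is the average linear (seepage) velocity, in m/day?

Hydraulic gradient i = Δh / L = 2.57 / 2180 = 0.001179.
Darcy flux q = K · i = 24.20 × 0.001179 = 0.02853 m/day.
Seepage velocity v = q / n_e = 0.02853 / 0.22 = 0.1297 m/day.

0.130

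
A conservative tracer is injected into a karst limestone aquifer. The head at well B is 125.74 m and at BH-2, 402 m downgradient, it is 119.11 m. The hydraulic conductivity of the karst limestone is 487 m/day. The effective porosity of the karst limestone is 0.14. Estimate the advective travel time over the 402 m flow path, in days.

7.01

Hydraulic gradient i = (125.74 − 119.11) / 402 = 6.63 / 402 = 0.01649.
Darcy flux q = K · i = 487.0 × 0.01649 = 8.032 m/day.
Seepage velocity v = q / n_e = 8.032 / 0.14 = 57.37 m/day.
Travel time t = L / v = 402 / 57.37 = 7.007 days.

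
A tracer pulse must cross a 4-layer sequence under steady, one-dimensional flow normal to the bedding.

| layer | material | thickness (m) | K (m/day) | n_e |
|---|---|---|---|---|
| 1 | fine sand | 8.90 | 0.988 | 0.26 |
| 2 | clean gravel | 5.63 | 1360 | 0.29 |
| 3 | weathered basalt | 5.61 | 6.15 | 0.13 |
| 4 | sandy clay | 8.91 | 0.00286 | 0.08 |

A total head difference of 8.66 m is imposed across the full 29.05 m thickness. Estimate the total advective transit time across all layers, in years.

With flow normal to the layers, continuity requires the same specific discharge q through every layer.
Σ(b_i/K_i) = 8.90/0.988 + 5.63/1360 + 5.61/6.15 + 8.91/0.00286 = 3125 d.
q = Δh / Σ(b_i/K_i) = 8.66 / 3125 = 0.002771 m/day.
In each layer the seepage velocity is v_i = q/n_i, so the layer transit time is t_i = b_i·n_i / q:
  layer 1 (fine sand): t_1 = 8.90 × 0.26 / 0.002771 = 835.1 d
  layer 2 (clean gravel): t_2 = 5.63 × 0.29 / 0.002771 = 589.2 d
  layer 3 (weathered basalt): t_3 = 5.61 × 0.13 / 0.002771 = 263.2 d
  layer 4 (sandy clay): t_4 = 8.91 × 0.08 / 0.002771 = 257.2 d
Total t = Σ t_i = 1945 days = 5.324 years.

5.32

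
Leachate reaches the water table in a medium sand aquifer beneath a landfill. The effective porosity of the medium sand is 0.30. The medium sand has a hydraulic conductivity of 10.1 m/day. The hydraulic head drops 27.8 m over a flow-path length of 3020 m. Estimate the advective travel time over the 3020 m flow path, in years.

26.7

Hydraulic gradient i = Δh / L = 27.8 / 3020 = 0.009205.
Darcy flux q = K · i = 10.10 × 0.009205 = 0.09297 m/day.
Seepage velocity v = q / n_e = 0.09297 / 0.30 = 0.3099 m/day.
Travel time t = L / v = 3020 / 0.3099 = 9745 days = 26.68 years.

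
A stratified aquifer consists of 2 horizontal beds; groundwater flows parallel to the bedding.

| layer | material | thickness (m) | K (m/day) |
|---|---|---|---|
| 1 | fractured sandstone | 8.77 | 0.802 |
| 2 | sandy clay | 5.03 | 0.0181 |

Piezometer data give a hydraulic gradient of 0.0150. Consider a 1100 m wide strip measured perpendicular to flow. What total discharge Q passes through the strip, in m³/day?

118

Flow is parallel to layering, so each bed carries its own Darcy discharge and the transmissivities add.
Σ(K_i·b_i) = 0.802×8.77 + 0.0181×5.03 = 7.125 m²/day.
Hydraulic gradient i = 0.0150.
Q = Σ(K_i·b_i) · W · i = 7.125 × 1100 × 0.01500 = 117.6 m³/day.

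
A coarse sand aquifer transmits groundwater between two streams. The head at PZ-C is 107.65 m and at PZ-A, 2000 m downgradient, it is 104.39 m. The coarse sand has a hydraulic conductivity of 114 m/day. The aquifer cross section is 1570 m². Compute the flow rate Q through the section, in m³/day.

292

Hydraulic gradient i = (107.65 − 104.39) / 2000 = 3.26 / 2000 = 0.001630.
Darcy's law: Q = K · A · i = 114.0 × 1570 × 0.001630 = 291.7 m³/day.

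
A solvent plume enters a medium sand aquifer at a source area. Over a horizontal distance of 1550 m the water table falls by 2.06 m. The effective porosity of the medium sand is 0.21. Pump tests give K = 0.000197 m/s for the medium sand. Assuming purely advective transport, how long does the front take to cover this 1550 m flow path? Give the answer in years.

39.4

Convert K: 0.000197 m/s × 86400 = 17.02 m/day.
Hydraulic gradient i = Δh / L = 2.06 / 1550 = 0.001329.
Darcy flux q = K · i = 17.02 × 0.001329 = 0.02262 m/day.
Seepage velocity v = q / n_e = 0.02262 / 0.21 = 0.1077 m/day.
Travel time t = L / v = 1550 / 0.1077 = 14389 days = 39.40 years.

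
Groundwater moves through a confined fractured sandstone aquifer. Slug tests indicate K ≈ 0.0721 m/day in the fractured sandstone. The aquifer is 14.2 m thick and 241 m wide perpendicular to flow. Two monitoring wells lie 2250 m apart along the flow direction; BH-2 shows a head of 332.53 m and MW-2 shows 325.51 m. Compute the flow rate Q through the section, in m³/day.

Cross-sectional area A = 241 × 14.2 = 3422 m².
Hydraulic gradient i = (332.53 − 325.51) / 2250 = 7.02 / 2250 = 0.003120.
Darcy's law: Q = K · A · i = 0.07210 × 3422 × 0.003120 = 0.7698 m³/day.

0.770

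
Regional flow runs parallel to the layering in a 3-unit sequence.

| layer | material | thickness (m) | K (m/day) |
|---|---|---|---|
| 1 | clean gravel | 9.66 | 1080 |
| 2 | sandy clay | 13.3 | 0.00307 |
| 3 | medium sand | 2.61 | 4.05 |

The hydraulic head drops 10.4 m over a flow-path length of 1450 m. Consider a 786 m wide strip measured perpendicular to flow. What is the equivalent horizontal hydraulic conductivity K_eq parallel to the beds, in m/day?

408

Flow is parallel to layering, so each bed carries its own Darcy discharge and the transmissivities add.
Σ(K_i·b_i) = 1080×9.66 + 0.00307×13.3 + 4.05×2.61 = 10443 m²/day.
Total thickness b = 25.57 m, so K_eq = Σ(K_i·b_i)/b = 408.4 m/day.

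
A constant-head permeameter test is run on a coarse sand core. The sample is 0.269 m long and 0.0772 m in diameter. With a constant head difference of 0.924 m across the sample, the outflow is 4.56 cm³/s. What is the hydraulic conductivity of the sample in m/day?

Cross-sectional area A = π·(d/2)² = π × (0.0772/2)² = 0.004681 m².
Convert discharge: 4.56 cm³/s = 4.560e-06 m³/s.
Darcy's law rearranged: K = Q·L / (A·Δh) = 4.560e-06 × 0.269 / (0.004681 × 0.924) = 0.0002836 m/s = 24.50 m/day.

24.5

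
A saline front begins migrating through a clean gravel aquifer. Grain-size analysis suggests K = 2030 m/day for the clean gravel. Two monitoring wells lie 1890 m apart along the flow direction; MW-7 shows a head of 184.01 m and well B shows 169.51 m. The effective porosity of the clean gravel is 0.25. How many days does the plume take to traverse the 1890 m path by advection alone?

Hydraulic gradient i = (184.01 − 169.51) / 1890 = 14.5 / 1890 = 0.007672.
Darcy flux q = K · i = 2030 × 0.007672 = 15.57 m/day.
Seepage velocity v = q / n_e = 15.57 / 0.25 = 62.30 m/day.
Travel time t = L / v = 1890 / 62.30 = 30.34 days.

30.3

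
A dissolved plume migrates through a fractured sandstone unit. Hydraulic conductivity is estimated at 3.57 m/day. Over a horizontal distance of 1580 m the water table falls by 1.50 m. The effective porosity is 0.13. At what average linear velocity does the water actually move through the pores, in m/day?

0.0261

Hydraulic gradient i = Δh / L = 1.50 / 1580 = 0.0009494.
Darcy flux q = K · i = 3.570 × 0.0009494 = 0.003389 m/day.
Seepage velocity v = q / n_e = 0.003389 / 0.13 = 0.02607 m/day.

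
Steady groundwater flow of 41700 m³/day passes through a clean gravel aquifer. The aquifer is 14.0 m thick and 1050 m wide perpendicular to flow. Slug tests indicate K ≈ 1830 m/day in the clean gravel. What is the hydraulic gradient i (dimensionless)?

0.00155

Cross-sectional area A = 1050 × 14.0 = 14700 m².
From Q = K·A·i, i = Q / (K·A) = 41700 / (1830 × 14700) = 0.001550.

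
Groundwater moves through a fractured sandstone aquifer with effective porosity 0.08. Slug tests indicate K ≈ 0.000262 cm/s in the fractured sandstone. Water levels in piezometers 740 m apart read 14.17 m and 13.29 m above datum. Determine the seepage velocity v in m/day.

Convert K: 0.000262 cm/s × 864 = 0.2264 m/day.
Hydraulic gradient i = (14.17 − 13.29) / 740 = 0.88 / 740 = 0.001189.
Darcy flux q = K · i = 0.2264 × 0.001189 = 0.0002692 m/day.
Seepage velocity v = q / n_e = 0.0002692 / 0.08 = 0.003365 m/day.

0.00336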